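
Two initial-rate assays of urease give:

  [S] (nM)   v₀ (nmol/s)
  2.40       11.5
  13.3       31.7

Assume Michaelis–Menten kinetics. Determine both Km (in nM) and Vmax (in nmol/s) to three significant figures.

Km = 8.39 nM; Vmax = 51.7 nmol/s

From v = Vmax[S]/(Km+[S]), each point gives Vmax = v(Km+[S])/[S].
Equating: 11.5(Km+2.40)/2.40 = 31.7(Km+13.3)/13.3.
4.792·Km + 11.5 = 2.383·Km + 31.7, so (4.792 − 2.383)·Km = 31.7 − 11.5.
Km = 20.20/2.408 = 8.39 nM; then Vmax = 11.5(8.39+2.40)/2.40 = 51.7 nmol/s.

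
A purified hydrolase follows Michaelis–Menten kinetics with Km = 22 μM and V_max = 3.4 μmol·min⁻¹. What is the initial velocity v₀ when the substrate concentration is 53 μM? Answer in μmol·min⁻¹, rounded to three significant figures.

2.40 μmol·min⁻¹

[S]/(Km+[S]) = 53/75.00 = 0.7067, the fractional saturation.
v = 0.7067 × Vmax = 0.7067 × 3.4 = 2.40 μmol·min⁻¹.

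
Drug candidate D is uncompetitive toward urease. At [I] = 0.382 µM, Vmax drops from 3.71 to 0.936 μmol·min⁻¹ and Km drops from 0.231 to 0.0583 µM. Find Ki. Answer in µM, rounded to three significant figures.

0.129 µM

Uncompetitive: Vmax,app = Vmax/α (and Km,app = Km/α) with α = 1 + [I]/Ki.
α = Vmax/Vmax,app = 3.71/0.936 = 3.964.
Since α = 1 + [I]/Ki, [I]/Ki = 3.964 − 1 = 2.964 and Ki = 0.382/2.964 = 0.129 µM.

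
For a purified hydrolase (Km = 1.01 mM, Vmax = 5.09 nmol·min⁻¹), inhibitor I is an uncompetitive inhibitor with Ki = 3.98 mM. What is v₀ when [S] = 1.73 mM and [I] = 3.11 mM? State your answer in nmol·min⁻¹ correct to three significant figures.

2.15 nmol·min⁻¹

With α = 1 + [I]/Ki = 1 + 3.11/3.98 = 1.781, the uncompetitive rate law is v = (Vmax/α)·[S] / (Km/α + [S]).
v = (5.09/1.781)×1.73 / (1.01/1.781 + 1.73) = 4.943/2.297 = 2.15 nmol·min⁻¹.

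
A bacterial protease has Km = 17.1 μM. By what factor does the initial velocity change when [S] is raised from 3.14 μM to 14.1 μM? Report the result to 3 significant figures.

Since Vmax cancels, v₂/v₁ = [S]₂(Km+[S]₁) / [S]₁(Km+[S]₂).
= 14.1×(17.1+3.14) / (3.14×(17.1+14.1)) = 285.4/97.97 = 2.91.

2.91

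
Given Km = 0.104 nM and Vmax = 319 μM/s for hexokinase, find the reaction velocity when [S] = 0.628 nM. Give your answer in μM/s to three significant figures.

[S]/(Km+[S]) = 0.628/0.7320 = 0.8579, the fractional saturation.
v = 0.8579 × Vmax = 0.8579 × 319 = 274 μM/s.

274 μM/s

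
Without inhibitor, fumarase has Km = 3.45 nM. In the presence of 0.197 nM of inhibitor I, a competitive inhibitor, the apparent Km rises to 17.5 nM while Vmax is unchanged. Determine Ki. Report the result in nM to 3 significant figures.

Competitive: Km,app = α·Km with α = 1 + [I]/Ki.
α = Km,app/Km = 17.5/3.45 = 5.072.
Ki = [I]/(α − 1) = 0.197/4.072 = 0.0484 nM.

0.0484 nM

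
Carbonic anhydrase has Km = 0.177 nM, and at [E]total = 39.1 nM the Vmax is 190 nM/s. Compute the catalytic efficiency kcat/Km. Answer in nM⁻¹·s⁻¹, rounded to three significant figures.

27.5 nM⁻¹·s⁻¹

kcat = Vmax/[E]total = 190/39.1 = 4.86 s⁻¹.
kcat/Km = 4.86/0.177 = 27.5 nM⁻¹·s⁻¹.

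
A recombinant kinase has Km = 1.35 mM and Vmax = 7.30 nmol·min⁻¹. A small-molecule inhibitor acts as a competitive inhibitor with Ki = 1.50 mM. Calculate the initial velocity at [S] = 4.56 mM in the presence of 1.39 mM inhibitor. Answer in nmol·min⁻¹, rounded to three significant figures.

With α = 1 + [I]/Ki = 1 + 1.39/1.50 = 1.927, the competitive rate law is v = Vmax[S] / (αKm + [S]).
v = 7.30×4.56 / (1.927×1.35 + 4.56) = 33.29/7.161 = 4.65 nmol·min⁻¹.

4.65 nmol·min⁻¹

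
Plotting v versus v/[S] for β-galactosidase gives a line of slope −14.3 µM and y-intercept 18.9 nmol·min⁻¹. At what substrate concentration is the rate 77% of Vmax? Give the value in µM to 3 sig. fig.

The Eadie–Hofstee slope gives Km = 14.3 µM (slope = −Km).
v/Vmax = [S]/(Km+[S]) = 0.77 ⇒ [S] = Km·0.77/(1−0.77) = 14.3 × 3.348 = 47.9 µM.

47.9 µM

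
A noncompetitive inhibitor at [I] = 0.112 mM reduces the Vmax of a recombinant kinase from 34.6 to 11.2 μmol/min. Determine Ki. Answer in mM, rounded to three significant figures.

Noncompetitive: Vmax,app = Vmax/α with α = 1 + [I]/Ki.
α = Vmax/Vmax,app = 34.6/11.2 = 3.089.
Ki = [I]/(α − 1) = 0.112/2.089 = 0.0536 mM.

0.0536 mM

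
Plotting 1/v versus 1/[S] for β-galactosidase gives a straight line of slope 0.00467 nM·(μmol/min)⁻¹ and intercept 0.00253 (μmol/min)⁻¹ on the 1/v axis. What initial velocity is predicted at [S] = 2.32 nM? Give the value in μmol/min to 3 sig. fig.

The y-intercept is 1/Vmax, so Vmax = 1/0.00253 = 395 μmol/min.
The slope is Km/Vmax, so Km = 0.00467 × 395 = 1.85 nM.
Then v = 395 × 2.32/(1.85 + 2.32) = 220 μmol/min.

220 μmol/min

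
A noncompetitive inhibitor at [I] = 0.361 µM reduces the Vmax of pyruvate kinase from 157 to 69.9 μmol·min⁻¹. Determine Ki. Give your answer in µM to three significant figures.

Noncompetitive: Vmax,app = Vmax/α with α = 1 + [I]/Ki.
α = Vmax/Vmax,app = 157/69.9 = 2.246.
Since α = 1 + [I]/Ki, [I]/Ki = 2.246 − 1 = 1.246 and Ki = 0.361/1.246 = 0.290 µM.

0.290 µM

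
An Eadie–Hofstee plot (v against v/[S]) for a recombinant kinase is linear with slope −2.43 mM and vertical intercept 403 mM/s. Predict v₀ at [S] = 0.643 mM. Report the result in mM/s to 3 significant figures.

In the Eadie–Hofstee form v = Vmax − Km·(v/[S]), the slope is −Km and the intercept is Vmax, so Km = 2.43 mM and Vmax = 403 mM/s.
v = 403 × 0.643/(2.43 + 0.643) = 84.3 mM/s.

84.3 mM/s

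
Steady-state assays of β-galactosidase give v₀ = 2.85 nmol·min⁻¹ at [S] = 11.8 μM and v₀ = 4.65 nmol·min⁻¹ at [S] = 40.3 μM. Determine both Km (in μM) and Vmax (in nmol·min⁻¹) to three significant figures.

Km = 14.3 μM; Vmax = 6.30 nmol·min⁻¹

In reciprocal form, 1/v = (Km/Vmax)·(1/[S]) + 1/Vmax. The two points give (1/[S], 1/v) = (0.08475, 0.3509) and (0.02481, 0.2151).
Slope = (0.3509 − 0.2151)/(0.08475 − 0.02481) = 2.266; intercept = 0.3509 − 2.266×0.08475 = 0.1588.
Vmax = 1/intercept = 6.30 nmol·min⁻¹; Km = slope × Vmax = 2.266 × 6.30 = 14.3 μM.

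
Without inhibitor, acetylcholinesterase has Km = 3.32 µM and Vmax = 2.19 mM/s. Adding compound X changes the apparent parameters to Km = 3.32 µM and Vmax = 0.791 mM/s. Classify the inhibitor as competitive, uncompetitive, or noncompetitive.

noncompetitive

Vmax decreases (2.19 → 0.791 mM/s) while Km is unchanged — pure noncompetitive inhibition.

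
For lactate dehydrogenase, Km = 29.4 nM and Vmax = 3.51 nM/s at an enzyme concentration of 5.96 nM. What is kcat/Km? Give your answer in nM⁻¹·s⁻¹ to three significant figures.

0.0200 nM⁻¹·s⁻¹

kcat = Vmax/[E]total = 3.51/5.96 = 0.589 s⁻¹.
kcat/Km = 0.589/29.4 = 0.0200 nM⁻¹·s⁻¹.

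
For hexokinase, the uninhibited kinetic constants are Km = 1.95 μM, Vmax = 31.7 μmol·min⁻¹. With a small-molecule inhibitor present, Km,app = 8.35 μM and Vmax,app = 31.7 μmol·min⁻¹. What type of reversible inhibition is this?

Km increases (1.95 → 8.35 μM) while Vmax is unchanged — the hallmark of competitive inhibition.

competitive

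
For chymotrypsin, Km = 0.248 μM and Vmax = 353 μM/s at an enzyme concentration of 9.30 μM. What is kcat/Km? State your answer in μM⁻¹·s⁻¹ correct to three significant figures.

kcat = Vmax/[E]total = 353/9.30 = 38.0 s⁻¹.
kcat/Km = 38.0/0.248 = 153 μM⁻¹·s⁻¹.

153 μM⁻¹·s⁻¹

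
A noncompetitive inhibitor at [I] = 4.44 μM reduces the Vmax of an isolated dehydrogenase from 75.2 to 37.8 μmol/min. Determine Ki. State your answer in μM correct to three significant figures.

Noncompetitive: Vmax,app = Vmax/α with α = 1 + [I]/Ki.
α = Vmax/Vmax,app = 75.2/37.8 = 1.989.
Ki = [I]/(α − 1) = 4.44/0.9894 = 4.49 μM.

4.49 μM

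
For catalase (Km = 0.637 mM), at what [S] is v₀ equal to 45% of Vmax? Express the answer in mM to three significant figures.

0.521 mM

v/Vmax = [S]/(Km+[S]) = 0.45, so [S] = Km·0.45/(1 − 0.45) = 0.637 × 0.8182.
[S] = 0.521 mM.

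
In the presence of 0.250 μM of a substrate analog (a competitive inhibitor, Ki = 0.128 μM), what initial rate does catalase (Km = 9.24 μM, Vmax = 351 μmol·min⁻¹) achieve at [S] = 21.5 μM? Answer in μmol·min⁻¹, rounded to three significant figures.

155 μmol·min⁻¹

With α = 1 + [I]/Ki = 1 + 0.250/0.128 = 2.953, the competitive rate law is v = Vmax[S] / (αKm + [S]).
v = 351×21.5 / (2.953×9.24 + 21.5) = 7546/48.79 = 155 μmol·min⁻¹.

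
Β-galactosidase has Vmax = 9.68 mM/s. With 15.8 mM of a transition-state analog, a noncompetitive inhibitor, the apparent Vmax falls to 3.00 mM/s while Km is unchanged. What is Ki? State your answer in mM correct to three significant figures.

7.10 mM

Noncompetitive: Vmax,app = Vmax/α with α = 1 + [I]/Ki.
α = Vmax/Vmax,app = 9.68/3.00 = 3.227.
Since α = 1 + [I]/Ki, [I]/Ki = 3.227 − 1 = 2.227 and Ki = 15.8/2.227 = 7.10 mM.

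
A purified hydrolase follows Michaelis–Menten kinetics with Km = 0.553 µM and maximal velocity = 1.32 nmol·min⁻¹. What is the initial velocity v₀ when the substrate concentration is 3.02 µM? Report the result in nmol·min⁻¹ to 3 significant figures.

v = Vmax·[S]/(Km + [S]) = 1.32 × 3.02 / (0.553 + 3.02)
  = 3.986 / 3.573 = 1.12 nmol·min⁻¹.

1.12 nmol·min⁻¹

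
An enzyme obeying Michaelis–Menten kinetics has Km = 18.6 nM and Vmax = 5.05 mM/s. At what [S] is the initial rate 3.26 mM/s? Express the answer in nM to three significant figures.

33.9 nM

The required fractional saturation is v/Vmax = 3.26/5.05 = 0.6455.
Then [S]/(Km+[S]) = 0.6455 ⇒ [S] = 18.6 × 0.6455/(1 − 0.6455) = 33.9 nM.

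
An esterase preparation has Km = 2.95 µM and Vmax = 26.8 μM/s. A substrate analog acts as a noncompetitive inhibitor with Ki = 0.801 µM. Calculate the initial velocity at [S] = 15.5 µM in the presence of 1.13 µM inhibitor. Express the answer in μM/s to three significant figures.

9.34 μM/s

With α = 1 + [I]/Ki = 1 + 1.13/0.801 = 2.411, the noncompetitive rate law is v = (Vmax/α)·[S] / (Km + [S]).
v = (26.8/2.411)×15.5 / (2.95 + 15.5) = 172.3/18.45 = 9.34 μM/s.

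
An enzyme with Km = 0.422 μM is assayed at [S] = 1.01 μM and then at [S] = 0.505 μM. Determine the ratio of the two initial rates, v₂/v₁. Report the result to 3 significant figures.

The fractional saturations are [S]/(Km+[S]) = 1.01/1.432 = 0.7053 and 0.505/0.9270 = 0.5448.
v₂/v₁ is just their ratio: 0.5448/0.7053 = 0.772.

0.772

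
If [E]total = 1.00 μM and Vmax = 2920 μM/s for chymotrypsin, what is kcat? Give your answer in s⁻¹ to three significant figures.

2920 s⁻¹

kcat = Vmax/[E]total = 2920 μM/s / 1.00 μM = 2920 s⁻¹.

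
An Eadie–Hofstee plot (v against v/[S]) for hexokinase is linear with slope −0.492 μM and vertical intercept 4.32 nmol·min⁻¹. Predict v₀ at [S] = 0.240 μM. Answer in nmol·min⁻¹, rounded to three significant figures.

In the Eadie–Hofstee form v = Vmax − Km·(v/[S]), the slope is −Km and the intercept is Vmax, so Km = 0.492 μM and Vmax = 4.32 nmol·min⁻¹.
v = 4.32 × 0.240/(0.492 + 0.240) = 1.42 nmol·min⁻¹.

1.42 nmol·min⁻¹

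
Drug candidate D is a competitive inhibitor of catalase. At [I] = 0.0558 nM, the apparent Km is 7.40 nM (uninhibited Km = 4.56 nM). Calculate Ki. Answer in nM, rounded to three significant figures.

Competitive: Km,app = α·Km with α = 1 + [I]/Ki.
α = Km,app/Km = 7.40/4.56 = 1.623.
Ki = [I]/(α − 1) = 0.0558/0.6228 = 0.0896 nM.

0.0896 nM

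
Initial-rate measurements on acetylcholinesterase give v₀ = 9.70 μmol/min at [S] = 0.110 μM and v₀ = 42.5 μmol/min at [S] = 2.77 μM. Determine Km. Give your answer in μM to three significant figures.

From v = Vmax[S]/(Km+[S]), each point gives Vmax = v(Km+[S])/[S].
Equating: 9.70(Km+0.110)/0.110 = 42.5(Km+2.77)/2.77.
88.18·Km + 9.70 = 15.34·Km + 42.5, so (88.18 − 15.34)·Km = 42.5 − 9.70.
Km = 32.80/72.84 = 0.450 μM; then Vmax = 9.70(0.450+0.110)/0.110 = 49.4 μmol/min.

0.450 μM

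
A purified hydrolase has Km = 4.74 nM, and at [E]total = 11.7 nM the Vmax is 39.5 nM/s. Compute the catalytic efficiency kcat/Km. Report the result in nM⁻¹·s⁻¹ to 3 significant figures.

0.712 nM⁻¹·s⁻¹

kcat = Vmax/[E]total = 39.5/11.7 = 3.38 s⁻¹.
kcat/Km = 3.38/4.74 = 0.712 nM⁻¹·s⁻¹.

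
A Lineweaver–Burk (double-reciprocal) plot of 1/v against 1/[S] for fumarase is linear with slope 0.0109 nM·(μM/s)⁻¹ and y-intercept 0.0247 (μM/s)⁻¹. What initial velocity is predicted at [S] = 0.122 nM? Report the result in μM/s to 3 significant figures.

8.77 μM/s

The y-intercept is 1/Vmax, so Vmax = 1/0.0247 = 40.5 μM/s.
The slope is Km/Vmax, so Km = 0.0109 × 40.5 = 0.441 nM.
Then v = 40.5 × 0.122/(0.441 + 0.122) = 8.77 μM/s.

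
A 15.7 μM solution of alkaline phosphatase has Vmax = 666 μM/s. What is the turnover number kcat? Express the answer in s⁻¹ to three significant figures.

42.4 s⁻¹

kcat = Vmax/[E]total = 666 μM/s / 15.7 μM = 42.4 s⁻¹.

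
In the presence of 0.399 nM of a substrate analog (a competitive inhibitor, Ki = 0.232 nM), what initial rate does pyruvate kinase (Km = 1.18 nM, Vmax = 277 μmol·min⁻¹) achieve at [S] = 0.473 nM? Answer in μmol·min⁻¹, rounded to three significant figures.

35.6 μmol·min⁻¹

With α = 1 + [I]/Ki = 1 + 0.399/0.232 = 2.720, the competitive rate law is v = Vmax[S] / (αKm + [S]).
v = 277×0.473 / (2.720×1.18 + 0.473) = 131.0/3.682 = 35.6 μmol·min⁻¹.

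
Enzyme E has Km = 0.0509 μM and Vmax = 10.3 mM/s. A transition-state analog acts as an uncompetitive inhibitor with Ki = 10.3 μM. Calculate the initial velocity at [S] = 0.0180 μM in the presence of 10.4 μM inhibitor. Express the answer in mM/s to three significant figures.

α = 1 + [I]/Ki = 1 + 10.4/10.3 = 2.010.
For an uncompetitive inhibitor, both parameters are divided by α, giving Vmax/α and Km/α: Km,app = 0.0253 μM, Vmax,app = 5.13 mM/s.
v = Vmax,app·[S]/(Km,app + [S]) = 5.13 × 0.0180/(0.0253 + 0.0180) = 2.13 mM/s.

2.13 mM/s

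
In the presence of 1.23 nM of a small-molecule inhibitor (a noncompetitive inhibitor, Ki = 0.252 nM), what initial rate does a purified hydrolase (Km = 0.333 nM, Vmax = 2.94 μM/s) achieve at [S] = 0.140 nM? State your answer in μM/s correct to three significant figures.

With α = 1 + [I]/Ki = 1 + 1.23/0.252 = 5.881, the noncompetitive rate law is v = (Vmax/α)·[S] / (Km + [S]).
v = (2.94/5.881)×0.140 / (0.333 + 0.140) = 0.06999/0.4730 = 0.148 μM/s.

0.148 μM/s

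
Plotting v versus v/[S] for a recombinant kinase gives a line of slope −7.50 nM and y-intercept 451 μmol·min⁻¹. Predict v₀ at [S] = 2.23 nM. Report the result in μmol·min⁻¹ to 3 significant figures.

In the Eadie–Hofstee form v = Vmax − Km·(v/[S]), the slope is −Km and the intercept is Vmax, so Km = 7.50 nM and Vmax = 451 μmol·min⁻¹.
v = 451 × 2.23/(7.50 + 2.23) = 103 μmol·min⁻¹.

103 μmol·min⁻¹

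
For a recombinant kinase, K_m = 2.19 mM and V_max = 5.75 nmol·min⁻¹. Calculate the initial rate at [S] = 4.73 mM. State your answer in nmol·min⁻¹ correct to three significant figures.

[S]/(Km+[S]) = 4.73/6.920 = 0.6835, the fractional saturation.
v = 0.6835 × Vmax = 0.6835 × 5.75 = 3.93 nmol·min⁻¹.

3.93 nmol·min⁻¹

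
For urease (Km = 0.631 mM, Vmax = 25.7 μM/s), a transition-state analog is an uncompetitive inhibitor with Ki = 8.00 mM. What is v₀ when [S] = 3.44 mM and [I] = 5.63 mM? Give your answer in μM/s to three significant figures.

With α = 1 + [I]/Ki = 1 + 5.63/8.00 = 1.704, the uncompetitive rate law is v = (Vmax/α)·[S] / (Km/α + [S]).
v = (25.7/1.704)×3.44 / (0.631/1.704 + 3.44) = 51.89/3.810 = 13.6 μM/s.

13.6 μM/s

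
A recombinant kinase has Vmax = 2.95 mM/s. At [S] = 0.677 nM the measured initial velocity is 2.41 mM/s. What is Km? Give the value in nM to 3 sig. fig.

v/Vmax = 2.41/2.95 = 0.8169 = [S]/(Km+[S]).
So Km + [S] = [S]/0.8169 = 0.8287 nM, giving Km = 0.8287 − 0.677 = 0.152 nM.

0.152 nM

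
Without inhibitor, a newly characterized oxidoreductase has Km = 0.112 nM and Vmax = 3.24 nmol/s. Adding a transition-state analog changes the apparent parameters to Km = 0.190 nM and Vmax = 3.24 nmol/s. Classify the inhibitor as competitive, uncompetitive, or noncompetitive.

Km increases (0.112 → 0.190 nM) while Vmax is unchanged — the hallmark of competitive inhibition.

competitive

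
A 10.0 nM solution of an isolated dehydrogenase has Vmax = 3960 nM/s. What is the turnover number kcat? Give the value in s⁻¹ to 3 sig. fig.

396 s⁻¹

kcat = Vmax/[E]total = 3960 nM/s / 10.0 nM = 396 s⁻¹.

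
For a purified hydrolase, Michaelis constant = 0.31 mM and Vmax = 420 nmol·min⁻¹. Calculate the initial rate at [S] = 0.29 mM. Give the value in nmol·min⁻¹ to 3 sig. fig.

v = Vmax·[S]/(Km + [S]) = 420 × 0.29 / (0.31 + 0.29)
  = 121.8 / 0.6000 = 203 nmol·min⁻¹.

203 nmol·min⁻¹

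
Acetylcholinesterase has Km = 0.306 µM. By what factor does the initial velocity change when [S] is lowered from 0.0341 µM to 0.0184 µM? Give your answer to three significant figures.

0.566

The fractional saturations are [S]/(Km+[S]) = 0.0341/0.3401 = 0.1003 and 0.0184/0.3244 = 0.05672.
v₂/v₁ is just their ratio: 0.05672/0.1003 = 0.566.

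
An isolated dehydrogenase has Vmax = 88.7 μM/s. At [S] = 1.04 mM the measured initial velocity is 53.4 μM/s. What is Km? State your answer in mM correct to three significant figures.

0.687 mM

From v = Vmax[S]/(Km+[S]), Km = [S](Vmax − v)/v.
Km = 1.04 × (88.7 − 53.4) / 53.4 = 36.71/53.4 = 0.687 mM.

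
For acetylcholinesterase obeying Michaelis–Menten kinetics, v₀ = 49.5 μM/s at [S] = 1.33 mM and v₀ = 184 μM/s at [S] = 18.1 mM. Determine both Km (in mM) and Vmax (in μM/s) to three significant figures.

Km = 4.97 mM; Vmax = 235 μM/s

In reciprocal form, 1/v = (Km/Vmax)·(1/[S]) + 1/Vmax. The two points give (1/[S], 1/v) = (0.7519, 0.02020) and (0.05525, 0.005435).
Slope = (0.02020 − 0.005435)/(0.7519 − 0.05525) = 0.02120; intercept = 0.02020 − 0.02120×0.7519 = 0.004264.
Vmax = 1/intercept = 235 μM/s; Km = slope × Vmax = 0.02120 × 235 = 4.97 mM.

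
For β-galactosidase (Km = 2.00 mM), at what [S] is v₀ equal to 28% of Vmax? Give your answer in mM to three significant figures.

v/Vmax = [S]/(Km+[S]) = 0.28, so [S] = Km·0.28/(1 − 0.28) = 2.00 × 0.3889.
[S] = 0.778 mM.

0.778 mM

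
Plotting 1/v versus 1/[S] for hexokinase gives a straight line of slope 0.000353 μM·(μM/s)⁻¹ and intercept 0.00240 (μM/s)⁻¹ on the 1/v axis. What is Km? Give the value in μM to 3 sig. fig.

0.147 μM

y-intercept = 1/Vmax ⇒ Vmax = 417 μM/s; slope = Km/Vmax ⇒ Km = slope × Vmax.
Km = 0.000353 × 417 = 0.147 μM.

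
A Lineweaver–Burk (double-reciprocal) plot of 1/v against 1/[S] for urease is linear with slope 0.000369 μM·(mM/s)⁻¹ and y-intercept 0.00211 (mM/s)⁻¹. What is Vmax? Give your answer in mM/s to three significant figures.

474 mM/s

The y-intercept of a Lineweaver–Burk plot equals 1/Vmax, so Vmax = 1/0.00211 = 474 mM/s.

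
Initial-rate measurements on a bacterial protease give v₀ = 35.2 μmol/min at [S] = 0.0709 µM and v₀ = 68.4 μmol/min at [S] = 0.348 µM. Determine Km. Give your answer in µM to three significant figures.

0.111 µM

In reciprocal form, 1/v = (Km/Vmax)·(1/[S]) + 1/Vmax. The two points give (1/[S], 1/v) = (14.10, 0.02841) and (2.874, 0.01462).
Slope = (0.02841 − 0.01462)/(14.10 − 2.874) = 0.001228; intercept = 0.02841 − 0.001228×14.10 = 0.01109.
Vmax = 1/intercept = 90.2 μmol/min; Km = slope × Vmax = 0.001228 × 90.2 = 0.111 µM.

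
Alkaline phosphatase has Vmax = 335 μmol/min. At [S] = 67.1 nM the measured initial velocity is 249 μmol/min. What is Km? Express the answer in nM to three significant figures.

v/Vmax = 249/335 = 0.7433 = [S]/(Km+[S]).
So Km + [S] = [S]/0.7433 = 90.28 nM, giving Km = 90.28 − 67.1 = 23.2 nM.

23.2 nM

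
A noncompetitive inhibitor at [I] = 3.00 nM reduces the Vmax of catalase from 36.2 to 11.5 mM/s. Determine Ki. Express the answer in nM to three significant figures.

Noncompetitive: Vmax,app = Vmax/α with α = 1 + [I]/Ki.
α = Vmax/Vmax,app = 36.2/11.5 = 3.148.
Since α = 1 + [I]/Ki, [I]/Ki = 3.148 − 1 = 2.148 and Ki = 3.00/2.148 = 1.40 nM.

1.40 nM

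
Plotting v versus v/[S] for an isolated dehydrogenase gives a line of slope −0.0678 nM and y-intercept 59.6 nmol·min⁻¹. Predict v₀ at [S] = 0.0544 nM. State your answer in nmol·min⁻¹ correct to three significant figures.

In the Eadie–Hofstee form v = Vmax − Km·(v/[S]), the slope is −Km and the intercept is Vmax, so Km = 0.0678 nM and Vmax = 59.6 nmol·min⁻¹.
v = 59.6 × 0.0544/(0.0678 + 0.0544) = 26.5 nmol·min⁻¹.

26.5 nmol·min⁻¹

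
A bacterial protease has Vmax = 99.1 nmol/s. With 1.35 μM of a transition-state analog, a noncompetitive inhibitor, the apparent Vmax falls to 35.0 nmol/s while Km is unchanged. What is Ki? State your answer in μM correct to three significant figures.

0.737 μM

Noncompetitive: Vmax,app = Vmax/α with α = 1 + [I]/Ki.
α = Vmax/Vmax,app = 99.1/35.0 = 2.831.
Ki = [I]/(α − 1) = 1.35/1.831 = 0.737 μM.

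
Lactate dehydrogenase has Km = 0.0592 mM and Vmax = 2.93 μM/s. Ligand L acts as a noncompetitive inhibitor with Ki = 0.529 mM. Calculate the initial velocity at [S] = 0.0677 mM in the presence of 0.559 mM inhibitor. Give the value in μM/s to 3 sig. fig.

With α = 1 + [I]/Ki = 1 + 0.559/0.529 = 2.057, the noncompetitive rate law is v = (Vmax/α)·[S] / (Km + [S]).
v = (2.93/2.057)×0.0677 / (0.0592 + 0.0677) = 0.09645/0.1269 = 0.760 μM/s.

0.760 μM/s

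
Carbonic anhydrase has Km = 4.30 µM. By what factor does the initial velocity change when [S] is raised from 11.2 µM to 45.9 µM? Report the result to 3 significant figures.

1.27

Since Vmax cancels, v₂/v₁ = [S]₂(Km+[S]₁) / [S]₁(Km+[S]₂).
= 45.9×(4.30+11.2) / (11.2×(4.30+45.9)) = 711.4/562.2 = 1.27.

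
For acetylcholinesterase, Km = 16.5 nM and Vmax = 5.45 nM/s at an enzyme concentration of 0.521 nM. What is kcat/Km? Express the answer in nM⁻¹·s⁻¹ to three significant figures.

0.634 nM⁻¹·s⁻¹

kcat = Vmax/[E]total = 5.45/0.521 = 10.5 s⁻¹.
kcat/Km = 10.5/16.5 = 0.634 nM⁻¹·s⁻¹.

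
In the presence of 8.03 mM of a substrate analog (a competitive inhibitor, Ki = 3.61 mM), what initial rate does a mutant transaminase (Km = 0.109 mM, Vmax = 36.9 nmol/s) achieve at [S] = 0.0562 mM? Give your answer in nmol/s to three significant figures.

5.09 nmol/s

With α = 1 + [I]/Ki = 1 + 8.03/3.61 = 3.224, the competitive rate law is v = Vmax[S] / (αKm + [S]).
v = 36.9×0.0562 / (3.224×0.109 + 0.0562) = 2.074/0.4077 = 5.09 nmol/s.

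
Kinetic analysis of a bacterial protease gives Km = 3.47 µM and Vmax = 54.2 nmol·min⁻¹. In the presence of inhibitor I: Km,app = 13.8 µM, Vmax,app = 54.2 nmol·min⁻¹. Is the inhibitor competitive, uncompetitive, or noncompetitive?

Km increases (3.47 → 13.8 µM) while Vmax is unchanged — the hallmark of competitive inhibition.

competitive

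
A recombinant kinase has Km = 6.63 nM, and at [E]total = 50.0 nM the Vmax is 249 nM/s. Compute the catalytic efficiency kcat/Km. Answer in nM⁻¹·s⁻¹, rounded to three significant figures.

0.751 nM⁻¹·s⁻¹

kcat = Vmax/[E]total = 249/50.0 = 4.98 s⁻¹.
kcat/Km = 4.98/6.63 = 0.751 nM⁻¹·s⁻¹.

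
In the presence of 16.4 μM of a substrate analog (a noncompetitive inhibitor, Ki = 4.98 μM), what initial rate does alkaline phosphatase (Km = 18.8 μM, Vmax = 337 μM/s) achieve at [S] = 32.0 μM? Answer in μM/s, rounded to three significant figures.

49.4 μM/s

α = 1 + [I]/Ki = 1 + 16.4/4.98 = 4.293.
For a noncompetitive inhibitor, Vmax is reduced to Vmax/α while Km is unchanged: Km,app = 18.8 μM, Vmax,app = 78.5 μM/s.
v = Vmax,app·[S]/(Km,app + [S]) = 78.5 × 32.0/(18.8 + 32.0) = 49.4 μM/s.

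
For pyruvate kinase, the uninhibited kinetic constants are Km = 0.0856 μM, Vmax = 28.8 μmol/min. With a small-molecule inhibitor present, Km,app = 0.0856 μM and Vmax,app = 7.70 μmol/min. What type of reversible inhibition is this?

noncompetitive

Vmax decreases (28.8 → 7.70 μmol/min) while Km is unchanged — pure noncompetitive inhibition.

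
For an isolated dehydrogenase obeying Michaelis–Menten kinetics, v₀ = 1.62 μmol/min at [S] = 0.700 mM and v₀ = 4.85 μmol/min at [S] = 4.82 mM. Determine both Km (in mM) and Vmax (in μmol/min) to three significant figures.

Km = 2.47 mM; Vmax = 7.33 μmol/min

From v = Vmax[S]/(Km+[S]), each point gives Vmax = v(Km+[S])/[S].
Equating: 1.62(Km+0.700)/0.700 = 4.85(Km+4.82)/4.82.
2.314·Km + 1.62 = 1.006·Km + 4.85, so (2.314 − 1.006)·Km = 4.85 − 1.62.
Km = 3.230/1.308 = 2.47 mM; then Vmax = 1.62(2.47+0.700)/0.700 = 7.33 μmol/min.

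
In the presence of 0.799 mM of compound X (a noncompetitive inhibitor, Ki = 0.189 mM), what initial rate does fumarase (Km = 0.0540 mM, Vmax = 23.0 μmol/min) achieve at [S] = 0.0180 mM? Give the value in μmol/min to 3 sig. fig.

With α = 1 + [I]/Ki = 1 + 0.799/0.189 = 5.228, the noncompetitive rate law is v = (Vmax/α)·[S] / (Km + [S]).
v = (23.0/5.228)×0.0180 / (0.0540 + 0.0180) = 0.07920/0.07200 = 1.10 μmol/min.

1.10 μmol/min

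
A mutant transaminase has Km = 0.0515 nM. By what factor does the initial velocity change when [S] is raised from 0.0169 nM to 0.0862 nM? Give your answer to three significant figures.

2.53

Since Vmax cancels, v₂/v₁ = [S]₂(Km+[S]₁) / [S]₁(Km+[S]₂).
= 0.0862×(0.0515+0.0169) / (0.0169×(0.0515+0.0862)) = 0.005896/0.002327 = 2.53.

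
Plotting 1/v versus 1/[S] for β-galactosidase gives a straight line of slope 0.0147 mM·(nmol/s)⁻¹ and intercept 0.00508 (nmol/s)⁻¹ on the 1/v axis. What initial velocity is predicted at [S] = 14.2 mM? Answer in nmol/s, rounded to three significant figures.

164 nmol/s

The y-intercept is 1/Vmax, so Vmax = 1/0.00508 = 197 nmol/s.
The slope is Km/Vmax, so Km = 0.0147 × 197 = 2.89 mM.
Then v = 197 × 14.2/(2.89 + 14.2) = 164 nmol/s.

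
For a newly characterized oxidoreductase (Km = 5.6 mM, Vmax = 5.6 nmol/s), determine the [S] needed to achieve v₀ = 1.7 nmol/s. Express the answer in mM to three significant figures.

2.44 mM

The required fractional saturation is v/Vmax = 1.7/5.6 = 0.3036.
Then [S]/(Km+[S]) = 0.3036 ⇒ [S] = 5.6 × 0.3036/(1 − 0.3036) = 2.44 mM.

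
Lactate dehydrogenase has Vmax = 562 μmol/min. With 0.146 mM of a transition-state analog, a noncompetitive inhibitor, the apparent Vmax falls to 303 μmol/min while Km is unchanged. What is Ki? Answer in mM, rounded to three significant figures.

Noncompetitive: Vmax,app = Vmax/α with α = 1 + [I]/Ki.
α = Vmax/Vmax,app = 562/303 = 1.855.
Since α = 1 + [I]/Ki, [I]/Ki = 1.855 − 1 = 0.8548 and Ki = 0.146/0.8548 = 0.171 mM.

0.171 mM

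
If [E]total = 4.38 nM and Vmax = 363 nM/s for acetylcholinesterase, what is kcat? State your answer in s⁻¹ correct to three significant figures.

82.9 s⁻¹

kcat = Vmax/[E]total = 363 nM/s / 4.38 nM = 82.9 s⁻¹.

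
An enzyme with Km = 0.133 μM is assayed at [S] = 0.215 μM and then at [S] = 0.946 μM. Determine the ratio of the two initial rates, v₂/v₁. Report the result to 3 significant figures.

The fractional saturations are [S]/(Km+[S]) = 0.215/0.3480 = 0.6178 and 0.946/1.079 = 0.8767.
v₂/v₁ is just their ratio: 0.8767/0.6178 = 1.42.

1.42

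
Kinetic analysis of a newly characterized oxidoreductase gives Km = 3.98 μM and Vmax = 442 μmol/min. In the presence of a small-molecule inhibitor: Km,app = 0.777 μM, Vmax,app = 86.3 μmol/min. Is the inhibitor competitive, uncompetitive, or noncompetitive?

uncompetitive

Both Km and Vmax decrease by the same factor (~5.12-fold) — characteristic of uncompetitive inhibition.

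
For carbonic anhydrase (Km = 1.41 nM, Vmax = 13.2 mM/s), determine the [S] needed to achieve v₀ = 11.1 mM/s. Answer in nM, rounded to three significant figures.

7.45 nM

The required fractional saturation is v/Vmax = 11.1/13.2 = 0.8409.
Then [S]/(Km+[S]) = 0.8409 ⇒ [S] = 1.41 × 0.8409/(1 − 0.8409) = 7.45 nM.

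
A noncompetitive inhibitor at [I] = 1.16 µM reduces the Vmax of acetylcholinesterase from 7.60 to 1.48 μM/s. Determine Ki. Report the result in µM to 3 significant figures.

0.281 µM

Noncompetitive: Vmax,app = Vmax/α with α = 1 + [I]/Ki.
α = Vmax/Vmax,app = 7.60/1.48 = 5.135.
Ki = [I]/(α − 1) = 1.16/4.135 = 0.281 µM.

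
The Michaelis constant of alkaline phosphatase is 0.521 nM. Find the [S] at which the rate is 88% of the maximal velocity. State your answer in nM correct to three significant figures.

3.82 nM

v/Vmax = [S]/(Km+[S]) = 0.88, so [S] = Km·0.88/(1 − 0.88) = 0.521 × 7.333.
[S] = 3.82 nM.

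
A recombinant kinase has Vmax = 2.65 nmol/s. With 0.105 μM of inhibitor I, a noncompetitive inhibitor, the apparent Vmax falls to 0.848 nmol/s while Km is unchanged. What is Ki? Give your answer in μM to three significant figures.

0.0494 μM

Noncompetitive: Vmax,app = Vmax/α with α = 1 + [I]/Ki.
α = Vmax/Vmax,app = 2.65/0.848 = 3.125.
Since α = 1 + [I]/Ki, [I]/Ki = 3.125 − 1 = 2.125 and Ki = 0.105/2.125 = 0.0494 μM.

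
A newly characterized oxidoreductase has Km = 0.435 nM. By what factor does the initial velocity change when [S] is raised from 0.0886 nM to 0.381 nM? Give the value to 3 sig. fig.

2.76

Since Vmax cancels, v₂/v₁ = [S]₂(Km+[S]₁) / [S]₁(Km+[S]₂).
= 0.381×(0.435+0.0886) / (0.0886×(0.435+0.381)) = 0.1995/0.07230 = 2.76.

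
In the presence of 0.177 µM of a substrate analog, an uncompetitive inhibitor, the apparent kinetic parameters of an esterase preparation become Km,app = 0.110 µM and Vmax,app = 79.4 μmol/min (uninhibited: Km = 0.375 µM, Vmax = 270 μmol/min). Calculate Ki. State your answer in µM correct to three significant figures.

Uncompetitive: Vmax,app = Vmax/α (and Km,app = Km/α) with α = 1 + [I]/Ki.
α = Vmax/Vmax,app = 270/79.4 = 3.401.
Ki = [I]/(α − 1) = 0.177/2.401 = 0.0737 µM.

0.0737 µM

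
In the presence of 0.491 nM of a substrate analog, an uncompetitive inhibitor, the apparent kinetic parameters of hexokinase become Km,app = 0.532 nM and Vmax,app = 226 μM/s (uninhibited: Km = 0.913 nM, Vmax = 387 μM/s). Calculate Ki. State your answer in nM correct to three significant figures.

0.689 nM

Uncompetitive: Vmax,app = Vmax/α (and Km,app = Km/α) with α = 1 + [I]/Ki.
α = Vmax/Vmax,app = 387/226 = 1.712.
Ki = [I]/(α − 1) = 0.491/0.7124 = 0.689 nM.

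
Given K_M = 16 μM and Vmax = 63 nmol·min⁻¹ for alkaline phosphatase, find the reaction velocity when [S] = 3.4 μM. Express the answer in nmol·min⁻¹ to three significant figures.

11.0 nmol·min⁻¹

[S]/(Km+[S]) = 3.4/19.40 = 0.1753, the fractional saturation.
v = 0.1753 × Vmax = 0.1753 × 63 = 11.0 nmol·min⁻¹.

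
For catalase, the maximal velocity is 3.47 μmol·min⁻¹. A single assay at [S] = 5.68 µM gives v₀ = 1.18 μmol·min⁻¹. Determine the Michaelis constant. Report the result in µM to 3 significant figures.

11.0 µM

v/Vmax = 1.18/3.47 = 0.3401 = [S]/(Km+[S]).
So Km + [S] = [S]/0.3401 = 16.70 µM, giving Km = 16.70 − 5.68 = 11.0 µM.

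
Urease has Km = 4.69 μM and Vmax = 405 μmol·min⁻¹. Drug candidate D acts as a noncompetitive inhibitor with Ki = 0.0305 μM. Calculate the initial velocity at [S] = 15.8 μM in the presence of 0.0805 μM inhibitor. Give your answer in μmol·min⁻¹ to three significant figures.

α = 1 + [I]/Ki = 1 + 0.0805/0.0305 = 3.639.
For a noncompetitive inhibitor, Vmax is reduced to Vmax/α while Km is unchanged: Km,app = 4.69 μM, Vmax,app = 111 μmol·min⁻¹.
v = Vmax,app·[S]/(Km,app + [S]) = 111 × 15.8/(4.69 + 15.8) = 85.8 μmol·min⁻¹.

85.8 μmol·min⁻¹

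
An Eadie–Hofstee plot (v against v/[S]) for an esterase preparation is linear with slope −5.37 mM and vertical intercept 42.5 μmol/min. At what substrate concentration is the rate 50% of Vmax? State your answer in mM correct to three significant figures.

The Eadie–Hofstee slope gives Km = 5.37 mM (slope = −Km).
v/Vmax = [S]/(Km+[S]) = 0.5 ⇒ [S] = Km·0.5/(1−0.5) = 5.37 × 1.000 = 5.37 mM.

5.37 mM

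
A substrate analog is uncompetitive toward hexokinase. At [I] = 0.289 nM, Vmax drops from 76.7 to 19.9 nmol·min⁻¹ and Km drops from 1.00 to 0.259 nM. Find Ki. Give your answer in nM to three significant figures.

Uncompetitive: Vmax,app = Vmax/α (and Km,app = Km/α) with α = 1 + [I]/Ki.
α = Vmax/Vmax,app = 76.7/19.9 = 3.854.
Ki = [I]/(α − 1) = 0.289/2.854 = 0.101 nM.

0.101 nM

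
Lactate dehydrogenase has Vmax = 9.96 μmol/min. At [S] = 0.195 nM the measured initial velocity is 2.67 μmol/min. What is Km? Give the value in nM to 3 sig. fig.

0.532 nM

From v = Vmax[S]/(Km+[S]), Km = [S](Vmax − v)/v.
Km = 0.195 × (9.96 − 2.67) / 2.67 = 1.422/2.67 = 0.532 nM.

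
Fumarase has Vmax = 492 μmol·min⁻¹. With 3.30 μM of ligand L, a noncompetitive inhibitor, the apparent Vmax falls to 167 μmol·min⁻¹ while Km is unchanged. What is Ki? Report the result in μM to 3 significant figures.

Noncompetitive: Vmax,app = Vmax/α with α = 1 + [I]/Ki.
α = Vmax/Vmax,app = 492/167 = 2.946.
Ki = [I]/(α − 1) = 3.30/1.946 = 1.70 μM.

1.70 μM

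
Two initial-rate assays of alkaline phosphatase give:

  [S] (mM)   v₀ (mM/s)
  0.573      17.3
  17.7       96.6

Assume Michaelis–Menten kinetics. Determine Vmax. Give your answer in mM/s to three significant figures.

114 mM/s

From v = Vmax[S]/(Km+[S]), each point gives Vmax = v(Km+[S])/[S].
Equating: 17.3(Km+0.573)/0.573 = 96.6(Km+17.7)/17.7.
30.19·Km + 17.3 = 5.458·Km + 96.6, so (30.19 − 5.458)·Km = 96.6 − 17.3.
Km = 79.30/24.73 = 3.21 mM; then Vmax = 17.3(3.21+0.573)/0.573 = 114 mM/s.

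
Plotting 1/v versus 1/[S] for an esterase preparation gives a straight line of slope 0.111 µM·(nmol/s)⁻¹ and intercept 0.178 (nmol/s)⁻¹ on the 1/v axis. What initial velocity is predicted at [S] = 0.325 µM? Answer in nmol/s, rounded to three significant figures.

The y-intercept is 1/Vmax, so Vmax = 1/0.178 = 5.62 nmol/s.
The slope is Km/Vmax, so Km = 0.111 × 5.62 = 0.624 µM.
Then v = 5.62 × 0.325/(0.624 + 0.325) = 1.92 nmol/s.

1.92 nmol/s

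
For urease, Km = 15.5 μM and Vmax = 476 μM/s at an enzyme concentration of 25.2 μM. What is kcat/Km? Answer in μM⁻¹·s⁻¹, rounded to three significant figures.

1.22 μM⁻¹·s⁻¹

kcat = Vmax/[E]total = 476/25.2 = 18.9 s⁻¹.
kcat/Km = 18.9/15.5 = 1.22 μM⁻¹·s⁻¹.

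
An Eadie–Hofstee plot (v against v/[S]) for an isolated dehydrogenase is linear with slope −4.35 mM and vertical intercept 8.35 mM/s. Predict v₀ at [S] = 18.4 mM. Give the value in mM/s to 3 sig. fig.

6.75 mM/s

In the Eadie–Hofstee form v = Vmax − Km·(v/[S]), the slope is −Km and the intercept is Vmax, so Km = 4.35 mM and Vmax = 8.35 mM/s.
v = 8.35 × 18.4/(4.35 + 18.4) = 6.75 mM/s.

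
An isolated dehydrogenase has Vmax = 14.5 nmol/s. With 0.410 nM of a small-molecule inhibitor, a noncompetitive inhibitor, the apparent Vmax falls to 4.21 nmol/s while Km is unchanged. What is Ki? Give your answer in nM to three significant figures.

0.168 nM

Noncompetitive: Vmax,app = Vmax/α with α = 1 + [I]/Ki.
α = Vmax/Vmax,app = 14.5/4.21 = 3.444.
Since α = 1 + [I]/Ki, [I]/Ki = 3.444 − 1 = 2.444 and Ki = 0.410/2.444 = 0.168 nM.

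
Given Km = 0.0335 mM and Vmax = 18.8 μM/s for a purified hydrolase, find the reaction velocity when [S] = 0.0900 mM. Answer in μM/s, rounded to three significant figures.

[S]/(Km+[S]) = 0.0900/0.1235 = 0.7287, the fractional saturation.
v = 0.7287 × Vmax = 0.7287 × 18.8 = 13.7 μM/s.

13.7 μM/s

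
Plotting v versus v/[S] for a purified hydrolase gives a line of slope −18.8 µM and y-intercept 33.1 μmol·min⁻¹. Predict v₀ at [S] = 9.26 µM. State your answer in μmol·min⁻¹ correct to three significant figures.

10.9 μmol·min⁻¹

In the Eadie–Hofstee form v = Vmax − Km·(v/[S]), the slope is −Km and the intercept is Vmax, so Km = 18.8 µM and Vmax = 33.1 μmol·min⁻¹.
v = 33.1 × 9.26/(18.8 + 9.26) = 10.9 μmol·min⁻¹.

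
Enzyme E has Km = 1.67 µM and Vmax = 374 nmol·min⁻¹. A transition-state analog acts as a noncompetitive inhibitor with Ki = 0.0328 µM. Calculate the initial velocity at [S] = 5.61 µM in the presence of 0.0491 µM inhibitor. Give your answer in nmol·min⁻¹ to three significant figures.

With α = 1 + [I]/Ki = 1 + 0.0491/0.0328 = 2.497, the noncompetitive rate law is v = (Vmax/α)·[S] / (Km + [S]).
v = (374/2.497)×5.61 / (1.67 + 5.61) = 840.3/7.280 = 115 nmol·min⁻¹.

115 nmol·min⁻¹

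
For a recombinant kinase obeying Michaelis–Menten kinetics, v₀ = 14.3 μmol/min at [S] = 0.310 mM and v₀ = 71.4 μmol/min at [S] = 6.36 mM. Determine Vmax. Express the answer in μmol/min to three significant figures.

In reciprocal form, 1/v = (Km/Vmax)·(1/[S]) + 1/Vmax. The two points give (1/[S], 1/v) = (3.226, 0.06993) and (0.1572, 0.01401).
Slope = (0.06993 − 0.01401)/(3.226 − 0.1572) = 0.01822; intercept = 0.06993 − 0.01822×3.226 = 0.01114.
Vmax = 1/intercept = 89.8 μmol/min; Km = slope × Vmax = 0.01822 × 89.8 = 1.64 mM.

89.8 μmol/min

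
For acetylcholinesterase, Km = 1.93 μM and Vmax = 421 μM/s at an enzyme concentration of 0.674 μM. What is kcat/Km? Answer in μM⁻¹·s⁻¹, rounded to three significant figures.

kcat = Vmax/[E]total = 421/0.674 = 625 s⁻¹.
kcat/Km = 625/1.93 = 324 μM⁻¹·s⁻¹.

324 μM⁻¹·s⁻¹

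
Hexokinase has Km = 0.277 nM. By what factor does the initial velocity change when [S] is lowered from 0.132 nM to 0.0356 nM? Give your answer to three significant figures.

0.353

The fractional saturations are [S]/(Km+[S]) = 0.132/0.4090 = 0.3227 and 0.0356/0.3126 = 0.1139.
v₂/v₁ is just their ratio: 0.1139/0.3227 = 0.353.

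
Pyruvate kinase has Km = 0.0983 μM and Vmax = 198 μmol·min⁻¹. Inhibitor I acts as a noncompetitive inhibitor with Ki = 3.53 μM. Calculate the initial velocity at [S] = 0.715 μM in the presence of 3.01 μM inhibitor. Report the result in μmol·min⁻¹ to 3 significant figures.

α = 1 + [I]/Ki = 1 + 3.01/3.53 = 1.853.
For a noncompetitive inhibitor, Vmax is reduced to Vmax/α while Km is unchanged: Km,app = 0.0983 μM, Vmax,app = 107 μmol·min⁻¹.
v = Vmax,app·[S]/(Km,app + [S]) = 107 × 0.715/(0.0983 + 0.715) = 94.0 μmol·min⁻¹.

94.0 μmol·min⁻¹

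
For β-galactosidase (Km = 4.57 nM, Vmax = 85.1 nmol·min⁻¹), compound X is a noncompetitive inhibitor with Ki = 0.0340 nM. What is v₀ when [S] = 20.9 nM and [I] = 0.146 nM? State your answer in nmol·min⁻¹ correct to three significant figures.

α = 1 + [I]/Ki = 1 + 0.146/0.0340 = 5.294.
For a noncompetitive inhibitor, Vmax is reduced to Vmax/α while Km is unchanged: Km,app = 4.57 nM, Vmax,app = 16.1 nmol·min⁻¹.
v = Vmax,app·[S]/(Km,app + [S]) = 16.1 × 20.9/(4.57 + 20.9) = 13.2 nmol·min⁻¹.

13.2 nmol·min⁻¹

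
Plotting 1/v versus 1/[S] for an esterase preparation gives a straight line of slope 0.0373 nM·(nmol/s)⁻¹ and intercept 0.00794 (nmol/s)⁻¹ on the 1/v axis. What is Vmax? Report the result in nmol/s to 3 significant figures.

126 nmol/s

The y-intercept of a Lineweaver–Burk plot equals 1/Vmax, so Vmax = 1/0.00794 = 126 nmol/s.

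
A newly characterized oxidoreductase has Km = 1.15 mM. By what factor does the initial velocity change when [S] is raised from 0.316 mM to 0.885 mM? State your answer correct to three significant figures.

The fractional saturations are [S]/(Km+[S]) = 0.316/1.466 = 0.2156 and 0.885/2.035 = 0.4349.
v₂/v₁ is just their ratio: 0.4349/0.2156 = 2.02.

2.02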